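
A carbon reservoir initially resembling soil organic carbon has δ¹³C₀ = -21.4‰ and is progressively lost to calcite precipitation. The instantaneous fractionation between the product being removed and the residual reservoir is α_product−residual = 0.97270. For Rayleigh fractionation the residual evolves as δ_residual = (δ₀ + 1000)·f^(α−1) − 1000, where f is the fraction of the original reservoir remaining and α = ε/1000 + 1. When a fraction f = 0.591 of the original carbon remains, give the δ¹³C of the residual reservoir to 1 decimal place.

-7.2‰

Rayleigh residual: δ_res = (δ₀ + 1000)·f^(α−1) − 1000
α − 1 = -0.02730
f^(α−1) = 0.591^(-0.02730) = 1.014462
δ_res = (-21.4 + 1000) × 1.014462 − 1000 = 992.752 − 1000 = -7.25‰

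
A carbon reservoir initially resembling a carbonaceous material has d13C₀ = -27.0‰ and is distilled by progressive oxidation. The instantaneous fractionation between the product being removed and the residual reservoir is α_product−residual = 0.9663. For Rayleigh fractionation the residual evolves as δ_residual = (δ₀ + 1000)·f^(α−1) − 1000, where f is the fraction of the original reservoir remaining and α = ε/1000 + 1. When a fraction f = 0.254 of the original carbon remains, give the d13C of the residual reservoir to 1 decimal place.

Rayleigh residual: δ_res = (δ₀ + 1000)·f^(α−1) − 1000
α − 1 = -0.03370
f^(α−1) = 0.254^(-0.03370) = 1.047266
δ_res = (-27.0 + 1000) × 1.047266 − 1000 = 1018.990 − 1000 = 18.99‰

19.0‰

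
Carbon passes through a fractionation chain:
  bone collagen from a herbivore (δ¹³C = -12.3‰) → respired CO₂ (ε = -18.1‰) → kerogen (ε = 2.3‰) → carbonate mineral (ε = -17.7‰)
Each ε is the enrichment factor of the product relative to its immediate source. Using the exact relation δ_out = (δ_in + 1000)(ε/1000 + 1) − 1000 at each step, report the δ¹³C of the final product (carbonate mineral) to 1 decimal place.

-45.2‰

step 1: δ = (-12.30 + 1000)·(-18.1/1000 + 1) − 1000 = -30.18‰
step 2: δ = (-30.18 + 1000)·(2.3/1000 + 1) − 1000 = -27.95‰
step 3: δ = (-27.95 + 1000)·(-17.7/1000 + 1) − 1000 = -45.15‰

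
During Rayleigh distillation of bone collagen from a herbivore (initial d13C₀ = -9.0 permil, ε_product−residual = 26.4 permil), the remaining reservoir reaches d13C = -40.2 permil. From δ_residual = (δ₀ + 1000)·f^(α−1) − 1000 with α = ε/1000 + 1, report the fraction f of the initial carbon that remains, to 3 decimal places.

α − 1 = ε/1000 = 0.0264
(δ_res + 1000)/(δ₀ + 1000) = (-40.2 + 1000)/(-9.0 + 1000) = 959.8/991.0 = 0.968517
f = 0.968517^(1/0.0264) = exp(ln(0.968517)/0.0264) = exp(-0.03199/0.0264)
f = exp(-1.2117) = 0.2977

0.298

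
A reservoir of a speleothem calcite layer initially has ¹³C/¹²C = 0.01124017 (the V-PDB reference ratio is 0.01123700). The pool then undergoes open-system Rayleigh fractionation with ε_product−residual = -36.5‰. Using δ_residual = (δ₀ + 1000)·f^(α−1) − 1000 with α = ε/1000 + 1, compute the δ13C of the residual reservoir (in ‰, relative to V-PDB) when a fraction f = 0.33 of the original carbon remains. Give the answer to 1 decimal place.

δ₀ = (0.01124017/0.01123700 − 1)×1000 = (1.000282 − 1)×1000 = 0.282‰
α − 1 = ε/1000 = -0.0365
f^(α−1) = 0.33^(-0.0365) = 1.041296
δ_res = (0.282 + 1000) × 1.041296 − 1000 = 1041.590 − 1000 = 41.59‰

41.6‰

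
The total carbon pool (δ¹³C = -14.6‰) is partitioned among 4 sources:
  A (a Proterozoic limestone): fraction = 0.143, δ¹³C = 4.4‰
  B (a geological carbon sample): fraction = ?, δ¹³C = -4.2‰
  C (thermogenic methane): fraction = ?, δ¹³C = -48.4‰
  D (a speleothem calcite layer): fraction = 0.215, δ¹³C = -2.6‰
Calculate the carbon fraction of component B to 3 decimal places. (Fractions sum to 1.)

Let f_B and f_C be the unknown fractions; fractions sum to 1 so f_B + f_C = 0.642.
Mass balance: Σ fᵢ·δᵢ = δ_bulk ⇒ f_B·(-4.2) + f_C·(-48.4) = -14.6 − (0.070) = -14.670
Substitute f_C = 0.642 − f_B:
f_B·(-4.2 − -48.4) = -14.670 − 0.642×(-48.4) = 16.403
f_B = 16.403 / 44.2 = 0.3711

0.371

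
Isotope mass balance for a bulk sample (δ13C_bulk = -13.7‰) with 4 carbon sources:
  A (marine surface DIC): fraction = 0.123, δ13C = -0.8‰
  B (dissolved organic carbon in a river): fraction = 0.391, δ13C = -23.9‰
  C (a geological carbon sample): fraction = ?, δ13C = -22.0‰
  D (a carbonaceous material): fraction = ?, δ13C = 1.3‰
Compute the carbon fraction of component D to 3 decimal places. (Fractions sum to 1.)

Let f_D and f_C be the unknown fractions; fractions sum to 1 so f_D + f_C = 0.486.
Mass balance: Σ fᵢ·δᵢ = δ_bulk ⇒ f_D·(1.3) + f_C·(-22.0) = -13.7 − (-9.443) = -4.257
Substitute f_C = 0.486 − f_D:
f_D·(1.3 − -22.0) = -4.257 − 0.486×(-22.0) = 6.435
f_D = 6.435 / 23.3 = 0.2762

0.276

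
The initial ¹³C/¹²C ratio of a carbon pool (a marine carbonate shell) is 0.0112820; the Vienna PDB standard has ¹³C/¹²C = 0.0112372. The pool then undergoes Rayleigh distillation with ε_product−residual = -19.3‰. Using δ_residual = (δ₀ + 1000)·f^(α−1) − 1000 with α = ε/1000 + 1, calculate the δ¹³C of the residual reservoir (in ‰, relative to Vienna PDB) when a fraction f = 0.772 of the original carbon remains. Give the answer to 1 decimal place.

9.0‰

δ₀ = (0.0112820/0.0112372 − 1)×1000 = (1.003987 − 1)×1000 = 3.987‰
α − 1 = ε/1000 = -0.0193
f^(α−1) = 0.772^(-0.0193) = 1.005007
δ_res = (3.987 + 1000) × 1.005007 − 1000 = 1009.013 − 1000 = 9.01‰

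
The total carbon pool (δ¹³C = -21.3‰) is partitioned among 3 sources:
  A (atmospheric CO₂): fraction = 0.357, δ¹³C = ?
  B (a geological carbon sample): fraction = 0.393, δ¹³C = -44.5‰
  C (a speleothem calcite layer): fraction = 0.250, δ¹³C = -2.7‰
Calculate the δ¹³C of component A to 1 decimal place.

-8.8‰

Isotope mass balance: δ_bulk = Σ fᵢ·δᵢ.
-21.3 = 0.357×δ_A + 0.393×(-44.5) + 0.250×(-2.7)
0.357·δ_A = -21.3 − (-18.164) = -3.136
δ_A = -3.136 / 0.357 = -8.79‰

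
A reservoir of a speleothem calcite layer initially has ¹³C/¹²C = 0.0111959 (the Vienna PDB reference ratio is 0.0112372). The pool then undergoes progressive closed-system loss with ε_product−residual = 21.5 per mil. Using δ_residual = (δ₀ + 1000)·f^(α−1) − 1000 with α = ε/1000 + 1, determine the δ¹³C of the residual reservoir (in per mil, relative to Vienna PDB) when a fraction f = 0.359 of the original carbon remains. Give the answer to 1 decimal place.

δ₀ = (0.0111959/0.0112372 − 1)×1000 = (0.996325 − 1)×1000 = -3.675 per mil
α − 1 = ε/1000 = 0.0215
f^(α−1) = 0.359^(0.0215) = 0.978215
δ_res = (-3.675 + 1000) × 0.978215 − 1000 = 974.620 − 1000 = -25.38 per mil

-25.4 per mil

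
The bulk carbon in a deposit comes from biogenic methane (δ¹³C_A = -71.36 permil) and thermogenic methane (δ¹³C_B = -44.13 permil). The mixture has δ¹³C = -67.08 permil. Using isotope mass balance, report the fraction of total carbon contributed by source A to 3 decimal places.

δ_mix = f_A·δ_A + (1 − f_A)·δ_B  ⇒  f_A = (δ_mix − δ_B)/(δ_A − δ_B)
f_A = (-67.08 − (-44.13)) / (-71.36 − (-44.13))
f_A = -22.95 / -27.23 = 0.8428

0.843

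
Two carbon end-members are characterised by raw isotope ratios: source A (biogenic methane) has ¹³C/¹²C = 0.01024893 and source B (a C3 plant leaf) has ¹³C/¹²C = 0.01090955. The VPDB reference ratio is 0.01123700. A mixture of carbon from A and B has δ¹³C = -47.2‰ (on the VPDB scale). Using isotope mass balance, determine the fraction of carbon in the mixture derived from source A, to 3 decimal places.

δ_A = (0.01024893/0.01123700 − 1)×1000 = (0.912070 − 1)×1000 = -87.930‰
δ_B = (0.01090955/0.01123700 − 1)×1000 = (0.970860 − 1)×1000 = -29.140‰
f_A = (δ_mix − δ_B)/(δ_A − δ_B) = (-47.2 − (-29.140))/(-87.930 − (-29.140))
f_A = -18.060 / -58.790 = 0.3072

0.307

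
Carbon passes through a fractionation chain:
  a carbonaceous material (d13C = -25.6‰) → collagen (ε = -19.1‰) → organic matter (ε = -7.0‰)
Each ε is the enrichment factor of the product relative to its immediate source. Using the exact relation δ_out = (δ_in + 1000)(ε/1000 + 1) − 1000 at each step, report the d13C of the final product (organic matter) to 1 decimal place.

-50.9‰

step 1: δ = (-25.60 + 1000)·(-19.1/1000 + 1) − 1000 = -44.21‰
step 2: δ = (-44.21 + 1000)·(-7.0/1000 + 1) − 1000 = -50.90‰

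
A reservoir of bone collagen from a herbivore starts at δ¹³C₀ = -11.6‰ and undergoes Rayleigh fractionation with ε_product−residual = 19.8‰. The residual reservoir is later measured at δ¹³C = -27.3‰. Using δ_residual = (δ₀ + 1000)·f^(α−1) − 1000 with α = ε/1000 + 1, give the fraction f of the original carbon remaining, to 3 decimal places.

0.445

α − 1 = ε/1000 = 0.0198
(δ_res + 1000)/(δ₀ + 1000) = (-27.3 + 1000)/(-11.6 + 1000) = 972.7/988.4 = 0.984116
f = 0.984116^(1/0.0198) = exp(ln(0.984116)/0.0198) = exp(-0.01601/0.0198)
f = exp(-0.8087) = 0.4454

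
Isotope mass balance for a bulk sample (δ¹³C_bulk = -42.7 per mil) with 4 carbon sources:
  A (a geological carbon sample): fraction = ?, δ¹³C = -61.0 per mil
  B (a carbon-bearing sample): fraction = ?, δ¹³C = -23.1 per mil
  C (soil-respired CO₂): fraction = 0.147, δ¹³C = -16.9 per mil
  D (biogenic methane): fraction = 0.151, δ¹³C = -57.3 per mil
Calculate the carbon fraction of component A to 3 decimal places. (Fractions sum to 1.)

Let f_A and f_B be the unknown fractions; fractions sum to 1 so f_A + f_B = 0.702.
Mass balance: Σ fᵢ·δᵢ = δ_bulk ⇒ f_A·(-61.0) + f_B·(-23.1) = -42.7 − (-11.137) = -31.563
Substitute f_B = 0.702 − f_A:
f_A·(-61.0 − -23.1) = -31.563 − 0.702×(-23.1) = -15.347
f_A = -15.347 / -37.9 = 0.4049

0.405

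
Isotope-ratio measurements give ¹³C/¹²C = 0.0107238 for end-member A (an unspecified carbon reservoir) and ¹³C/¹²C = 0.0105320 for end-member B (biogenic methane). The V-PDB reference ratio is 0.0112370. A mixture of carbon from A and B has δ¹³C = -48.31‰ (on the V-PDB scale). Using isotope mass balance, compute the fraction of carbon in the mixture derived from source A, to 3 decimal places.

0.845

δ_A = (0.0107238/0.0112370 − 1)×1000 = (0.954329 − 1)×1000 = -45.671‰
δ_B = (0.0105320/0.0112370 − 1)×1000 = (0.937261 − 1)×1000 = -62.739‰
f_A = (δ_mix − δ_B)/(δ_A − δ_B) = (-48.31 − (-62.739))/(-45.671 − (-62.739))
f_A = 14.429 / 17.069 = 0.8454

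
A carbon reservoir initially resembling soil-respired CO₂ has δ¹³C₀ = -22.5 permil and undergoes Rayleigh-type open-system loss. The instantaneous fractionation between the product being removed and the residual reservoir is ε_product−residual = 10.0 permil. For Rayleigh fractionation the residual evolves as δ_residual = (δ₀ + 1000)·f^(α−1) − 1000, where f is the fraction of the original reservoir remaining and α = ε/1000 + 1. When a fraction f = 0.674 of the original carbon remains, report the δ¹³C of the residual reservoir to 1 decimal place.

Rayleigh residual: δ_res = (δ₀ + 1000)·f^(α−1) − 1000
α = ε/1000 + 1 = 1.01000, so α − 1 = 0.01000
f^(α−1) = 0.674^(0.01000) = 0.996063
δ_res = (-22.5 + 1000) × 0.996063 − 1000 = 973.651 − 1000 = -26.35 permil

-26.3 permil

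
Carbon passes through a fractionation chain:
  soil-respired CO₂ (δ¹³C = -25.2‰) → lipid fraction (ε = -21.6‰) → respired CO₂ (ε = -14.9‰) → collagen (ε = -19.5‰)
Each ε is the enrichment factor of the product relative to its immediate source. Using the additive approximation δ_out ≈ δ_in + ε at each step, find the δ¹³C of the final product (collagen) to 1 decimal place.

-81.2‰

step 1: δ ≈ -25.2 + (-21.6) = -46.8‰
step 2: δ ≈ -46.8 + (-14.9) = -61.7‰
step 3: δ ≈ -61.7 + (-19.5) = -81.2‰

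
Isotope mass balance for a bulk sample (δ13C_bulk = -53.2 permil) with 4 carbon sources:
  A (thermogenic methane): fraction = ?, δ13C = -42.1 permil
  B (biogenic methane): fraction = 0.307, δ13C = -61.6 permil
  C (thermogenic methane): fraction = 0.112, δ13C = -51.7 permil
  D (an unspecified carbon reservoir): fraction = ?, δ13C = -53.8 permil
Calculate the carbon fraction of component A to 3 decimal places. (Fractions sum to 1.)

0.236

Let f_A and f_D be the unknown fractions; fractions sum to 1 so f_A + f_D = 0.581.
Mass balance: Σ fᵢ·δᵢ = δ_bulk ⇒ f_A·(-42.1) + f_D·(-53.8) = -53.2 − (-24.702) = -28.498
Substitute f_D = 0.581 − f_A:
f_A·(-42.1 − -53.8) = -28.498 − 0.581×(-53.8) = 2.759
f_A = 2.759 / 11.7 = 0.2358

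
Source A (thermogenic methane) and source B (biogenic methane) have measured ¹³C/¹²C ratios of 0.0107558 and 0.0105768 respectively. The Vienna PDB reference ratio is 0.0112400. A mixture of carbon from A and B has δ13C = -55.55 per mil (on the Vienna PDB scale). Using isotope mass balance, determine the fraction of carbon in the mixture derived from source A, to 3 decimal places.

0.217

δ_A = (0.0107558/0.0112400 − 1)×1000 = (0.956922 − 1)×1000 = -43.078 per mil
δ_B = (0.0105768/0.0112400 − 1)×1000 = (0.940996 − 1)×1000 = -59.004 per mil
f_A = (δ_mix − δ_B)/(δ_A − δ_B) = (-55.55 − (-59.004))/(-43.078 − (-59.004))
f_A = 3.454 / 15.925 = 0.2169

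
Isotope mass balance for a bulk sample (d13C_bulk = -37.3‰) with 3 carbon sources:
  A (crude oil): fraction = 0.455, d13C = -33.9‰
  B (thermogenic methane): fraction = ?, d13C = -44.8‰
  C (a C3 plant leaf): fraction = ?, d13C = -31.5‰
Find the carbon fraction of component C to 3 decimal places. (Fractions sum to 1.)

0.191

Let f_C and f_B be the unknown fractions; fractions sum to 1 so f_C + f_B = 0.545.
Mass balance: Σ fᵢ·δᵢ = δ_bulk ⇒ f_C·(-31.5) + f_B·(-44.8) = -37.3 − (-15.425) = -21.875
Substitute f_B = 0.545 − f_C:
f_C·(-31.5 − -44.8) = -21.875 − 0.545×(-44.8) = 2.541
f_C = 2.541 / 13.3 = 0.1910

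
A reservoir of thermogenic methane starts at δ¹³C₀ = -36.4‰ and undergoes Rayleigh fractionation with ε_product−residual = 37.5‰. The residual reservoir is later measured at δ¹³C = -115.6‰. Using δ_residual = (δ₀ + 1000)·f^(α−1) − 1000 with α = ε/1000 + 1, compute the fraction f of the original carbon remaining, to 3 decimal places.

0.102

α − 1 = ε/1000 = 0.0375
(δ_res + 1000)/(δ₀ + 1000) = (-115.6 + 1000)/(-36.4 + 1000) = 884.4/963.6 = 0.917808
f = 0.917808^(1/0.0375) = exp(ln(0.917808)/0.0375) = exp(-0.08577/0.0375)
f = exp(-2.2871) = 0.1016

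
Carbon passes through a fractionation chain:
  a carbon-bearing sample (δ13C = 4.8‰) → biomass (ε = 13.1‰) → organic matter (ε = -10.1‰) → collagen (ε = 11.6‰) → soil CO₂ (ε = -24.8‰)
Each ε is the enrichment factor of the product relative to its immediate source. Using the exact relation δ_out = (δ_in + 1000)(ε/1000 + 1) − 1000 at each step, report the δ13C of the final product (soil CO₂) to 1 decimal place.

step 1: δ = (4.80 + 1000)·(13.1/1000 + 1) − 1000 = 17.96‰
step 2: δ = (17.96 + 1000)·(-10.1/1000 + 1) − 1000 = 7.68‰
step 3: δ = (7.68 + 1000)·(11.6/1000 + 1) − 1000 = 19.37‰
step 4: δ = (19.37 + 1000)·(-24.8/1000 + 1) − 1000 = -5.91‰

-5.9‰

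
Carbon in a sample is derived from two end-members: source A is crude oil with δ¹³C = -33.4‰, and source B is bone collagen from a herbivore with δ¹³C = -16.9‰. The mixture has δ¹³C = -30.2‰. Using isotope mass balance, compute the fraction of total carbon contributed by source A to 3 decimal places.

0.806

δ_mix = f_A·δ_A + (1 − f_A)·δ_B  ⇒  f_A = (δ_mix − δ_B)/(δ_A − δ_B)
f_A = (-30.2 − (-16.9)) / (-33.4 − (-16.9))
f_A = -13.3 / -16.5 = 0.8061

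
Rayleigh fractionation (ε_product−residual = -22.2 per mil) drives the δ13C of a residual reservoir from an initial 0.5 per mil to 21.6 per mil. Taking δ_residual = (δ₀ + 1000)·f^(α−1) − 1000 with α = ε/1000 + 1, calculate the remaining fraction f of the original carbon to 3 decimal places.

0.391

α − 1 = ε/1000 = -0.0222
(δ_res + 1000)/(δ₀ + 1000) = (21.6 + 1000)/(0.5 + 1000) = 1021.6/1000.5 = 1.021089
f = 1.021089^(1/-0.0222) = exp(ln(1.021089)/-0.0222) = exp(0.02087/-0.0222)
f = exp(-0.9401) = 0.3906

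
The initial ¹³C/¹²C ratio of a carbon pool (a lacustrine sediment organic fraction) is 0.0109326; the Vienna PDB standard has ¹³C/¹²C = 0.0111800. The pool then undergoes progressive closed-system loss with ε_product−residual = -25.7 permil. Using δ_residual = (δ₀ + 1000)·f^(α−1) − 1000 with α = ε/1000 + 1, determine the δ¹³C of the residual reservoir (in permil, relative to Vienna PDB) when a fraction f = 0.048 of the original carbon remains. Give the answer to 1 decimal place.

57.2 permil

δ₀ = (0.0109326/0.0111800 − 1)×1000 = (0.977871 − 1)×1000 = -22.129 permil
α − 1 = ε/1000 = -0.0257
f^(α−1) = 0.048^(-0.0257) = 1.081165
δ_res = (-22.129 + 1000) × 1.081165 − 1000 = 1057.240 − 1000 = 57.24 permil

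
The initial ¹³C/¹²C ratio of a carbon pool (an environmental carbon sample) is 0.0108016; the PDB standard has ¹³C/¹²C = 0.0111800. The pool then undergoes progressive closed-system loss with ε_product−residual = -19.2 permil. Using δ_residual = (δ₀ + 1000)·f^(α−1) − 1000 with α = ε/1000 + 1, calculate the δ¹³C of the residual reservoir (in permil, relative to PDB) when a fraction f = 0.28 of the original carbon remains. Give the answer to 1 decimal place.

δ₀ = (0.0108016/0.0111800 − 1)×1000 = (0.966154 − 1)×1000 = -33.846 permil
α − 1 = ε/1000 = -0.0192
f^(α−1) = 0.28^(-0.0192) = 1.024742
δ_res = (-33.846 + 1000) × 1.024742 − 1000 = 990.058 − 1000 = -9.94 permil

-9.9 permil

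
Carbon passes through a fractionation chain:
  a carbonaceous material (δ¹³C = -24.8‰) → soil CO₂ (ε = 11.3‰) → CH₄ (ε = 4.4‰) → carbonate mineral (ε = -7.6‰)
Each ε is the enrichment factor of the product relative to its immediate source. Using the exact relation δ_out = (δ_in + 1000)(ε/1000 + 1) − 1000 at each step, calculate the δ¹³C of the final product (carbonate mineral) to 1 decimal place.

-17.0‰

step 1: δ = (-24.80 + 1000)·(11.3/1000 + 1) − 1000 = -13.78‰
step 2: δ = (-13.78 + 1000)·(4.4/1000 + 1) − 1000 = -9.44‰
step 3: δ = (-9.44 + 1000)·(-7.6/1000 + 1) − 1000 = -16.97‰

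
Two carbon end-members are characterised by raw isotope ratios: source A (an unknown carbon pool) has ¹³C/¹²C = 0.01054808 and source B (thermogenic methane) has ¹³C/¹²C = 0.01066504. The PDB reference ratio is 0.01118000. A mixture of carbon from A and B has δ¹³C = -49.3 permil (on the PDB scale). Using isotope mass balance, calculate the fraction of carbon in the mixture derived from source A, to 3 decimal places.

0.310

δ_A = (0.01054808/0.01118000 − 1)×1000 = (0.943478 − 1)×1000 = -56.522 permil
δ_B = (0.01066504/0.01118000 − 1)×1000 = (0.953939 − 1)×1000 = -46.061 permil
f_A = (δ_mix − δ_B)/(δ_A − δ_B) = (-49.3 − (-46.061))/(-56.522 − (-46.061))
f_A = -3.239 / -10.462 = 0.3096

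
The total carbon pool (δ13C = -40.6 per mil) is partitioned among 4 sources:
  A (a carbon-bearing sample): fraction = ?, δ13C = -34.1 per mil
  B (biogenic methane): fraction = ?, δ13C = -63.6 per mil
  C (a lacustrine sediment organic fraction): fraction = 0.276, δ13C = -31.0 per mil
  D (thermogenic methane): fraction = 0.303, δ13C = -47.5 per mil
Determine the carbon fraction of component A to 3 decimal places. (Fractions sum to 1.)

0.309

Let f_A and f_B be the unknown fractions; fractions sum to 1 so f_A + f_B = 0.421.
Mass balance: Σ fᵢ·δᵢ = δ_bulk ⇒ f_A·(-34.1) + f_B·(-63.6) = -40.6 − (-22.949) = -17.651
Substitute f_B = 0.421 − f_A:
f_A·(-34.1 − -63.6) = -17.651 − 0.421×(-63.6) = 9.124
f_A = 9.124 / 29.5 = 0.3093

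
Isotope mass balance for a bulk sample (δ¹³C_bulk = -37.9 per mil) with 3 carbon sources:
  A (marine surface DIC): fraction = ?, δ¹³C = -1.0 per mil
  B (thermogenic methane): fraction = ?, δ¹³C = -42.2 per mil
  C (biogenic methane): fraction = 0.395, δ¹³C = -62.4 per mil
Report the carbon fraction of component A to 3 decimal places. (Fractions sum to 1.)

0.298

Let f_A and f_B be the unknown fractions; fractions sum to 1 so f_A + f_B = 0.605.
Mass balance: Σ fᵢ·δᵢ = δ_bulk ⇒ f_A·(-1.0) + f_B·(-42.2) = -37.9 − (-24.648) = -13.252
Substitute f_B = 0.605 − f_A:
f_A·(-1.0 − -42.2) = -13.252 − 0.605×(-42.2) = 12.279
f_A = 12.279 / 41.2 = 0.2980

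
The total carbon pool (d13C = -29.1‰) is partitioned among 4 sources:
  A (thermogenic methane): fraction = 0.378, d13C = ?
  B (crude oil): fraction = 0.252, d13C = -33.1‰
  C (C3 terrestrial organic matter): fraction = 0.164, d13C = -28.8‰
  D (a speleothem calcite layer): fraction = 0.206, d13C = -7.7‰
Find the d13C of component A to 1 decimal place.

-38.2‰

Isotope mass balance: δ_bulk = Σ fᵢ·δᵢ.
-29.1 = 0.378×δ_A + 0.252×(-33.1) + 0.164×(-28.8) + 0.206×(-7.7)
0.378·δ_A = -29.1 − (-14.651) = -14.449
δ_A = -14.449 / 0.378 = -38.23‰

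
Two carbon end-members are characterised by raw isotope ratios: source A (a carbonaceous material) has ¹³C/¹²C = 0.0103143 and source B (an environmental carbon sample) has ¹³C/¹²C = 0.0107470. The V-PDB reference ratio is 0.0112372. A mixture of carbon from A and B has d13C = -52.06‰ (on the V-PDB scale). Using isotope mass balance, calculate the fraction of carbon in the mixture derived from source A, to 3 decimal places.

δ_A = (0.0103143/0.0112372 − 1)×1000 = (0.917871 − 1)×1000 = -82.129‰
δ_B = (0.0107470/0.0112372 − 1)×1000 = (0.956377 − 1)×1000 = -43.623‰
f_A = (δ_mix − δ_B)/(δ_A − δ_B) = (-52.06 − (-43.623))/(-82.129 − (-43.623))
f_A = -8.437 / -38.506 = 0.2191

0.219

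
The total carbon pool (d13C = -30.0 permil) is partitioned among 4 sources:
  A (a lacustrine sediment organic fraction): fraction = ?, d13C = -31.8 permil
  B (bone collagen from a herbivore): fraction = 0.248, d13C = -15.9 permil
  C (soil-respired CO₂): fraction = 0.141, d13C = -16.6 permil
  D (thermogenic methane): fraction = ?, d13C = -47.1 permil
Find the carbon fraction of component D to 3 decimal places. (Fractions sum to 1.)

Let f_D and f_A be the unknown fractions; fractions sum to 1 so f_D + f_A = 0.611.
Mass balance: Σ fᵢ·δᵢ = δ_bulk ⇒ f_D·(-47.1) + f_A·(-31.8) = -30.0 − (-6.284) = -23.716
Substitute f_A = 0.611 − f_D:
f_D·(-47.1 − -31.8) = -23.716 − 0.611×(-31.8) = -4.286
f_D = -4.286 / -15.3 = 0.2802

0.280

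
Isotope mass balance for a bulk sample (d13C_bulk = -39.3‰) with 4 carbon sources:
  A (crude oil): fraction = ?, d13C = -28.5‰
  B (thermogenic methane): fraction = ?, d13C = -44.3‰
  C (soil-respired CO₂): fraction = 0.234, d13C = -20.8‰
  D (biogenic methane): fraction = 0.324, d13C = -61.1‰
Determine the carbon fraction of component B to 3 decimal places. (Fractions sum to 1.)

0.129

Let f_B and f_A be the unknown fractions; fractions sum to 1 so f_B + f_A = 0.442.
Mass balance: Σ fᵢ·δᵢ = δ_bulk ⇒ f_B·(-44.3) + f_A·(-28.5) = -39.3 − (-24.664) = -14.636
Substitute f_A = 0.442 − f_B:
f_B·(-44.3 − -28.5) = -14.636 − 0.442×(-28.5) = -2.039
f_B = -2.039 / -15.8 = 0.1291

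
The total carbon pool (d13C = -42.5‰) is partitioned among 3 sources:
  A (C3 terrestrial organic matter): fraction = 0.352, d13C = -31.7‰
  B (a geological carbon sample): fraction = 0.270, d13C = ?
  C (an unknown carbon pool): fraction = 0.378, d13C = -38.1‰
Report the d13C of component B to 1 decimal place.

-62.7‰

Isotope mass balance: δ_bulk = Σ fᵢ·δᵢ.
-42.5 = 0.352×(-31.7) + 0.270×δ_B + 0.378×(-38.1)
0.270·δ_B = -42.5 − (-25.560) = -16.940
δ_B = -16.940 / 0.270 = -62.74‰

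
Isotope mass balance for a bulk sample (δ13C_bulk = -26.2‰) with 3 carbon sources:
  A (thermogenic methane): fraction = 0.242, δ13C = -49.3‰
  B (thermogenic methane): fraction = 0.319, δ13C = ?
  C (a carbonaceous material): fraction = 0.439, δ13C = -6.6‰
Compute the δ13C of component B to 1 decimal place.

-35.6‰

Isotope mass balance: δ_bulk = Σ fᵢ·δᵢ.
-26.2 = 0.242×(-49.3) + 0.319×δ_B + 0.439×(-6.6)
0.319·δ_B = -26.2 − (-14.828) = -11.372
δ_B = -11.372 / 0.319 = -35.65‰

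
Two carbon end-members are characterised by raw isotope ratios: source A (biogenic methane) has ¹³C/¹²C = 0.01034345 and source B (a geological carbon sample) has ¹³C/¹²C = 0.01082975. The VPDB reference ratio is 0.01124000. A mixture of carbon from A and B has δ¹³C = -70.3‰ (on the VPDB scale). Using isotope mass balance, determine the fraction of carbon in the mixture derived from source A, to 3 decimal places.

δ_A = (0.01034345/0.01124000 − 1)×1000 = (0.920236 − 1)×1000 = -79.764‰
δ_B = (0.01082975/0.01124000 − 1)×1000 = (0.963501 − 1)×1000 = -36.499‰
f_A = (δ_mix − δ_B)/(δ_A − δ_B) = (-70.3 − (-36.499))/(-79.764 − (-36.499))
f_A = -33.801 / -43.265 = 0.7813

0.781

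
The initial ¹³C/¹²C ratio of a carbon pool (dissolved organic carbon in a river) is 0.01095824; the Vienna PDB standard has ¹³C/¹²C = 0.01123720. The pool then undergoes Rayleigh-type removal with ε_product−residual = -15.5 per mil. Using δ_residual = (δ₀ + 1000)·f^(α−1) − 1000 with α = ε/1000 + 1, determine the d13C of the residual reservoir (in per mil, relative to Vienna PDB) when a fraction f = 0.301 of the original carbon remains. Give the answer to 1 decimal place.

-6.5 per mil

δ₀ = (0.01095824/0.01123720 − 1)×1000 = (0.975175 − 1)×1000 = -24.825 per mil
α − 1 = ε/1000 = -0.0155
f^(α−1) = 0.301^(-0.0155) = 1.018784
δ_res = (-24.825 + 1000) × 1.018784 − 1000 = 993.493 − 1000 = -6.51 per mil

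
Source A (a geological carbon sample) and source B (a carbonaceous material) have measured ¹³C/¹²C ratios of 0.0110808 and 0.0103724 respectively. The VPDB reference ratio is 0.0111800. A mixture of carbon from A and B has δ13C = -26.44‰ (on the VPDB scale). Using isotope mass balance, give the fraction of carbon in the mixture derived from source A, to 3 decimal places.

δ_A = (0.0110808/0.0111800 − 1)×1000 = (0.991127 − 1)×1000 = -8.873‰
δ_B = (0.0103724/0.0111800 − 1)×1000 = (0.927764 − 1)×1000 = -72.236‰
f_A = (δ_mix − δ_B)/(δ_A − δ_B) = (-26.44 − (-72.236))/(-8.873 − (-72.236))
f_A = 45.796 / 63.363 = 0.7228

0.723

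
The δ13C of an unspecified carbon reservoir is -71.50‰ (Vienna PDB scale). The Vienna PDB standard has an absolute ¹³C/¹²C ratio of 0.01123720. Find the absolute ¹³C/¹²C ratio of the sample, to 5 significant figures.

R_sample = R_standard × (δ13C/1000 + 1)
R_sample = 0.01123720 × (-71.50/1000 + 1) = 0.01123720 × 0.928500
R_sample = 0.0104337

0.010434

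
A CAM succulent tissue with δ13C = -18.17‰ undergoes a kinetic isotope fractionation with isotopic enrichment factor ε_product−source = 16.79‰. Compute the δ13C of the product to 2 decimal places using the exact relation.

Exactly, δ_product = (δ_source + 1000)·(ε/1000 + 1) − 1000.
δ_product = (-18.17 + 1000) × (16.79/1000 + 1) − 1000
δ_product = -1.685‰

-1.69‰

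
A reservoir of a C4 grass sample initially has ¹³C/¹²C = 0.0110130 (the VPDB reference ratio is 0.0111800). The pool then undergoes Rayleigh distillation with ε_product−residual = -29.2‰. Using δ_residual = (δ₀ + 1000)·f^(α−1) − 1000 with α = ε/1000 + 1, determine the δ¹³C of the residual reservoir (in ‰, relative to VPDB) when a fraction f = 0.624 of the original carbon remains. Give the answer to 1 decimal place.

δ₀ = (0.0110130/0.0111800 − 1)×1000 = (0.985063 − 1)×1000 = -14.937‰
α − 1 = ε/1000 = -0.0292
f^(α−1) = 0.624^(-0.0292) = 1.013866
δ_res = (-14.937 + 1000) × 1.013866 − 1000 = 998.722 − 1000 = -1.28‰

-1.3‰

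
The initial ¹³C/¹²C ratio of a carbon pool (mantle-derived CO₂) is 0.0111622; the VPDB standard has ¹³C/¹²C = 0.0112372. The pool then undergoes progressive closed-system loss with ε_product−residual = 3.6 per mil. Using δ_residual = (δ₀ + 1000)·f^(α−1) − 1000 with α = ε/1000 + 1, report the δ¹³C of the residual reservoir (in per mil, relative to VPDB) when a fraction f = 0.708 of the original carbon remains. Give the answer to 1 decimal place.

-7.9 per mil

δ₀ = (0.0111622/0.0112372 − 1)×1000 = (0.993326 − 1)×1000 = -6.674 per mil
α − 1 = ε/1000 = 0.0036
f^(α−1) = 0.708^(0.0036) = 0.998758
δ_res = (-6.674 + 1000) × 0.998758 − 1000 = 992.092 − 1000 = -7.91 per mil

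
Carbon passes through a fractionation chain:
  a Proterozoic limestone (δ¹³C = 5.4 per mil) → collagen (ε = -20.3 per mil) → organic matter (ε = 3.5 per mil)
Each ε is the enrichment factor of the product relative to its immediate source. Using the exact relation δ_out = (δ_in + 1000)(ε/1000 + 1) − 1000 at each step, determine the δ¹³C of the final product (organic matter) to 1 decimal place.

step 1: δ = (5.40 + 1000)·(-20.3/1000 + 1) − 1000 = -15.01 per mil
step 2: δ = (-15.01 + 1000)·(3.5/1000 + 1) − 1000 = -11.56 per mil

-11.6 per mil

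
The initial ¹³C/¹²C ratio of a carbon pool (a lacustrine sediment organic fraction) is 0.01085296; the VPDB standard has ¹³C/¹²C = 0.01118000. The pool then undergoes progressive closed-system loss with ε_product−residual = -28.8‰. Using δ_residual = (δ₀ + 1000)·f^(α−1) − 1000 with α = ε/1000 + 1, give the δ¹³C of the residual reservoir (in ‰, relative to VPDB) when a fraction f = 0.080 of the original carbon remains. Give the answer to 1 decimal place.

δ₀ = (0.01085296/0.01118000 − 1)×1000 = (0.970748 − 1)×1000 = -29.252‰
α − 1 = ε/1000 = -0.0288
f^(α−1) = 0.080^(-0.0288) = 1.075452
δ_res = (-29.252 + 1000) × 1.075452 − 1000 = 1043.993 − 1000 = 43.99‰

44.0‰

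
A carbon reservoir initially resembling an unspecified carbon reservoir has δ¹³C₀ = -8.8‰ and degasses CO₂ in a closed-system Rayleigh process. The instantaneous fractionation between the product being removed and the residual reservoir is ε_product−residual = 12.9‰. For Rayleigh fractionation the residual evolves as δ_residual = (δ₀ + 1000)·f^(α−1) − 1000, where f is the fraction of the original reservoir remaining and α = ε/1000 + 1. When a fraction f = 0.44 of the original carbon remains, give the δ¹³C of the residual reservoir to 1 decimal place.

Rayleigh residual: δ_res = (δ₀ + 1000)·f^(α−1) − 1000
α = ε/1000 + 1 = 1.01290, so α − 1 = 0.01290
f^(α−1) = 0.44^(0.01290) = 0.989465
δ_res = (-8.8 + 1000) × 0.989465 − 1000 = 980.758 − 1000 = -19.24‰

-19.2‰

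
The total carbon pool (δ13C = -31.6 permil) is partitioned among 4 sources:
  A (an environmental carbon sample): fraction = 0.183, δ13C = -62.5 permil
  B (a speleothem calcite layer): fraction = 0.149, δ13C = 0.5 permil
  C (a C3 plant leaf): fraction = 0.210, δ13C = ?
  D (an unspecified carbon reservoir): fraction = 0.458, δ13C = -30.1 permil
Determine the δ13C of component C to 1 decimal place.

-30.7 permil

Isotope mass balance: δ_bulk = Σ fᵢ·δᵢ.
-31.6 = 0.183×(-62.5) + 0.149×(0.5) + 0.210×δ_C + 0.458×(-30.1)
0.210·δ_C = -31.6 − (-25.149) = -6.451
δ_C = -6.451 / 0.210 = -30.72 permil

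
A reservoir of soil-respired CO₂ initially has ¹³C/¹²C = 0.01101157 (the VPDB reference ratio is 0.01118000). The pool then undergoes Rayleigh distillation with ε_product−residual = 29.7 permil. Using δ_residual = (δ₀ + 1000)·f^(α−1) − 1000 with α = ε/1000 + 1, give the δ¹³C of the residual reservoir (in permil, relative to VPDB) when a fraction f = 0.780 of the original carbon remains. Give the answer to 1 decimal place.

δ₀ = (0.01101157/0.01118000 − 1)×1000 = (0.984935 − 1)×1000 = -15.065 permil
α − 1 = ε/1000 = 0.0297
f^(α−1) = 0.780^(0.0297) = 0.992648
δ_res = (-15.065 + 1000) × 0.992648 − 1000 = 977.693 − 1000 = -22.31 permil

-22.3 permil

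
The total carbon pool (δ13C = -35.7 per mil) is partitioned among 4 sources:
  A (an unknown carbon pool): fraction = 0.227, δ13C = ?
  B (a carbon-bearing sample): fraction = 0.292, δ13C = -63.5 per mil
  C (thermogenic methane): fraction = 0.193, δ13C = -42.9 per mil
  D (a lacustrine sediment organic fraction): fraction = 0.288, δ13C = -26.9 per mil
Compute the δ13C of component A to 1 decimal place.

-5.0 per mil

Isotope mass balance: δ_bulk = Σ fᵢ·δᵢ.
-35.7 = 0.227×δ_A + 0.292×(-63.5) + 0.193×(-42.9) + 0.288×(-26.9)
0.227·δ_A = -35.7 − (-34.569) = -1.131
δ_A = -1.131 / 0.227 = -4.98 per mil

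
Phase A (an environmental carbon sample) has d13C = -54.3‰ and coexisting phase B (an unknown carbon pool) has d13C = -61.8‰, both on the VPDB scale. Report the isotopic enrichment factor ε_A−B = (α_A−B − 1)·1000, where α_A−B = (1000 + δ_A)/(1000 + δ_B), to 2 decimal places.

α_A−B = (1000 + -54.3) / (1000 + -61.8) = 945.7 / 938.2 = 1.007994
ε_A−B = (1.007994 − 1) × 1000 = 7.994‰
(The approximation ε ≈ δ_A − δ_B would give 7.5‰.)

7.99‰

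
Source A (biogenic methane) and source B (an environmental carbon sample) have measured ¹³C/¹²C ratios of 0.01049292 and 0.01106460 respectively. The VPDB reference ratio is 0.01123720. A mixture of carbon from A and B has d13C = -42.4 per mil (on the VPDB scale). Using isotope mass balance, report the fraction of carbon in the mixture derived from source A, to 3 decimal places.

0.532

δ_A = (0.01049292/0.01123720 − 1)×1000 = (0.933766 − 1)×1000 = -66.234 per mil
δ_B = (0.01106460/0.01123720 − 1)×1000 = (0.984640 − 1)×1000 = -15.360 per mil
f_A = (δ_mix − δ_B)/(δ_A − δ_B) = (-42.4 − (-15.360))/(-66.234 − (-15.360))
f_A = -27.040 / -50.874 = 0.5315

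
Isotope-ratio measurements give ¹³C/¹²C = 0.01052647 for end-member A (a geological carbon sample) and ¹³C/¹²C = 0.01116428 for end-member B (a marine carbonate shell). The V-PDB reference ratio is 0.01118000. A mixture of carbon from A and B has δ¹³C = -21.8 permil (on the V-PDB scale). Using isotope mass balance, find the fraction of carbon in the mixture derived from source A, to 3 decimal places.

0.357

δ_A = (0.01052647/0.01118000 − 1)×1000 = (0.941545 − 1)×1000 = -58.455 permil
δ_B = (0.01116428/0.01118000 − 1)×1000 = (0.998594 − 1)×1000 = -1.406 permil
f_A = (δ_mix − δ_B)/(δ_A − δ_B) = (-21.8 − (-1.406))/(-58.455 − (-1.406))
f_A = -20.394 / -57.049 = 0.3575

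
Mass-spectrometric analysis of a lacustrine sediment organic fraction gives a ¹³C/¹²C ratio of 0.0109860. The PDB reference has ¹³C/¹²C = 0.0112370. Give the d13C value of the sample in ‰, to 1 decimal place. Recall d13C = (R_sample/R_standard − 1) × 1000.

-22.3‰

d13C = (R_sample / R_standard − 1) × 1000
R_sample / R_standard = 0.0109860 / 0.0112370 = 0.977663
d13C = (0.977663 − 1) × 1000 = -22.34‰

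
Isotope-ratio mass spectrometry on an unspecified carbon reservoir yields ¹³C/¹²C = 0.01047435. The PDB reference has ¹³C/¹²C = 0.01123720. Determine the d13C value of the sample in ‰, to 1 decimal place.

-67.9‰

d13C = (R_sample / R_standard − 1) × 1000
R_sample / R_standard = 0.01047435 / 0.01123720 = 0.932114
d13C = (0.932114 − 1) × 1000 = -67.89‰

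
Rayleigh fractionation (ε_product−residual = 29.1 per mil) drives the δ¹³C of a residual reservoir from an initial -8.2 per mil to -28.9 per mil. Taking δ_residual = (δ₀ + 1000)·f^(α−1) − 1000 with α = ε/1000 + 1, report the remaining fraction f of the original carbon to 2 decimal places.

0.48

α − 1 = ε/1000 = 0.0291
(δ_res + 1000)/(δ₀ + 1000) = (-28.9 + 1000)/(-8.2 + 1000) = 971.1/991.8 = 0.979129
f = 0.979129^(1/0.0291) = exp(ln(0.979129)/0.0291) = exp(-0.02109/0.0291)
f = exp(-0.7248) = 0.4844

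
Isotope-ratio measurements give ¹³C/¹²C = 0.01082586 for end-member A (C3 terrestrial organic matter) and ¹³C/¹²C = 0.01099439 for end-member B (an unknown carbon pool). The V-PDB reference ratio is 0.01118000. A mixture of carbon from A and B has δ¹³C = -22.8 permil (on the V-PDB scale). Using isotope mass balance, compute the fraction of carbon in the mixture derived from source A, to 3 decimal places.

0.411

δ_A = (0.01082586/0.01118000 − 1)×1000 = (0.968324 − 1)×1000 = -31.676 permil
δ_B = (0.01099439/0.01118000 − 1)×1000 = (0.983398 − 1)×1000 = -16.602 permil
f_A = (δ_mix − δ_B)/(δ_A − δ_B) = (-22.8 − (-16.602))/(-31.676 − (-16.602))
f_A = -6.198 / -15.074 = 0.4112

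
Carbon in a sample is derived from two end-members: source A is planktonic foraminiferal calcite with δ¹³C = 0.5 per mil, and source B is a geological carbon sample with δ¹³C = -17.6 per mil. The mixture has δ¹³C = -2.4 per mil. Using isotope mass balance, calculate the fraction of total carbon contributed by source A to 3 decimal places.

0.840

δ_mix = f_A·δ_A + (1 − f_A)·δ_B  ⇒  f_A = (δ_mix − δ_B)/(δ_A − δ_B)
f_A = (-2.4 − (-17.6)) / (0.5 − (-17.6))
f_A = 15.2 / 18.1 = 0.8398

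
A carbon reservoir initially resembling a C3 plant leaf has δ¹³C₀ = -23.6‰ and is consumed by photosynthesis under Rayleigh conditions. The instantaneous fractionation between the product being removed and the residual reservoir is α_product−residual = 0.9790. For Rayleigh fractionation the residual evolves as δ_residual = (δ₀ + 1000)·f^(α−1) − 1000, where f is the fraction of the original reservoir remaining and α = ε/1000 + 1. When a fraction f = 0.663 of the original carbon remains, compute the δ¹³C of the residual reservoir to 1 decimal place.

-15.1‰

Rayleigh residual: δ_res = (δ₀ + 1000)·f^(α−1) − 1000
α − 1 = -0.02100
f^(α−1) = 0.663^(-0.02100) = 1.008668
δ_res = (-23.6 + 1000) × 1.008668 − 1000 = 984.863 − 1000 = -15.14‰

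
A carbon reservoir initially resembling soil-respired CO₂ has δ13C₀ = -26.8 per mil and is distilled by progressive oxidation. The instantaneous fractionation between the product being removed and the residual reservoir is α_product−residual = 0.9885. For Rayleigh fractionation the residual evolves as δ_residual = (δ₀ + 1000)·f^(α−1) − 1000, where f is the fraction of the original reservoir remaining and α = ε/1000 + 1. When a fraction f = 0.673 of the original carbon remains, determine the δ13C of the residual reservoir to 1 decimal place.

-22.4 per mil

Rayleigh residual: δ_res = (δ₀ + 1000)·f^(α−1) − 1000
α − 1 = -0.01150
f^(α−1) = 0.673^(-0.01150) = 1.004565
δ_res = (-26.8 + 1000) × 1.004565 − 1000 = 977.642 − 1000 = -22.36 per mil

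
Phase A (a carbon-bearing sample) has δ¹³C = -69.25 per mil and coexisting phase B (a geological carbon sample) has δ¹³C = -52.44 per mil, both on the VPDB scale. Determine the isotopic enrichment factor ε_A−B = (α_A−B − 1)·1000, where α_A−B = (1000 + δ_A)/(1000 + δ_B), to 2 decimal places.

α_A−B = (1000 + -69.25) / (1000 + -52.44) = 930.75 / 947.56 = 0.982260
ε_A−B = (0.982260 − 1) × 1000 = -17.740 per mil
(The approximation ε ≈ δ_A − δ_B would give -16.81 per mil.)

-17.74 per mil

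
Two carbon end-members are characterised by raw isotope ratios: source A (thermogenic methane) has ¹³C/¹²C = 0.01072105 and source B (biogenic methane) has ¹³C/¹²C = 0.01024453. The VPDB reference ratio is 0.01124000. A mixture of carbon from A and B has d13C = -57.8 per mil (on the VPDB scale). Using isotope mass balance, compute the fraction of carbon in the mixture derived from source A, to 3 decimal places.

δ_A = (0.01072105/0.01124000 − 1)×1000 = (0.953830 − 1)×1000 = -46.170 per mil
δ_B = (0.01024453/0.01124000 − 1)×1000 = (0.911435 − 1)×1000 = -88.565 per mil
f_A = (δ_mix − δ_B)/(δ_A − δ_B) = (-57.8 − (-88.565))/(-46.170 − (-88.565))
f_A = 30.765 / 42.395 = 0.7257

0.726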